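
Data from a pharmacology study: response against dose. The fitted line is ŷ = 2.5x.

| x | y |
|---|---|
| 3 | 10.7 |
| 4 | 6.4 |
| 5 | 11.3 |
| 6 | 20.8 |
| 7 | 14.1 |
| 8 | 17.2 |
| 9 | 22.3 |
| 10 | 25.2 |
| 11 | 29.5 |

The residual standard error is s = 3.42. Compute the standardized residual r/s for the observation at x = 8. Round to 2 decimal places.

ŷ = 2.5·8 = 20
r = 17.2 − 20 = -2.8
r/s = -2.8 / 3.42 = -0.82

-0.82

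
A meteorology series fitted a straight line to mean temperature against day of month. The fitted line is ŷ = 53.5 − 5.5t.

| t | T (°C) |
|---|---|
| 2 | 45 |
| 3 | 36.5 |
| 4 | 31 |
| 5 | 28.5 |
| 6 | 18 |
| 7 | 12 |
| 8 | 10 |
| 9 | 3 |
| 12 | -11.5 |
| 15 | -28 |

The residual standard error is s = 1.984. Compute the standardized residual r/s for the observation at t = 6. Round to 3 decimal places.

ŷ = 53.5 − 5.5·6 = 20.5
r = 18 − 20.5 = -2.5
r/s = -2.5 / 1.984 = -1.260

-1.260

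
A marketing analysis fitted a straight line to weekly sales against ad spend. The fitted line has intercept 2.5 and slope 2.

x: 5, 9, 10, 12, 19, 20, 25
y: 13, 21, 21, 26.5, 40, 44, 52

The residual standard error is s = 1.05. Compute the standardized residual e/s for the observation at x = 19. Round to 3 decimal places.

-0.476

ŷ = 2.5 + 2·19 = 40.5
e = 40 − 40.5 = -0.5
e/s = -0.5 / 1.05 = -0.476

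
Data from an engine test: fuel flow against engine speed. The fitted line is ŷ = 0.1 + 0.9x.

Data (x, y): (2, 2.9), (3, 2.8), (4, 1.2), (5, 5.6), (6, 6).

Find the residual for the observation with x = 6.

e = 0.5

ŷ = 0.1 + 0.9·6 = 5.5
e = 6 − 5.5 = 0.5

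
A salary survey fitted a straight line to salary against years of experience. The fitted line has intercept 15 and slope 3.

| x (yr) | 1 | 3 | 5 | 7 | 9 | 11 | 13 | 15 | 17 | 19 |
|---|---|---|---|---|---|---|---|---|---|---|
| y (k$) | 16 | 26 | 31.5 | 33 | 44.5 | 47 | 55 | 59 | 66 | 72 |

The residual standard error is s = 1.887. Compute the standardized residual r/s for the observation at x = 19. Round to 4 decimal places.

ŷ = 15 + 3·19 = 72
r = 72 − 72 = 0
r/s = 0 / 1.887 = 0.0000

0.0000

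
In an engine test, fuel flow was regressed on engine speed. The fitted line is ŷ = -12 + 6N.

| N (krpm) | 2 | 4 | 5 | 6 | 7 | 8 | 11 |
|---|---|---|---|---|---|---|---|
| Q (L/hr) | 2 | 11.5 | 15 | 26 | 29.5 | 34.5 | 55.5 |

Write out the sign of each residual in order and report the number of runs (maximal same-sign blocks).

5 runs

N=2: ŷ = -12 + 6·2 = 0; r = 2 − 0 = 2
N=4: ŷ = -12 + 6·4 = 12; r = 11.5 − 12 = -0.5
N=5: ŷ = -12 + 6·5 = 18; r = 15 − 18 = -3
N=6: ŷ = -12 + 6·6 = 24; r = 26 − 24 = 2
N=7: ŷ = -12 + 6·7 = 30; r = 29.5 − 30 = -0.5
N=8: ŷ = -12 + 6·8 = 36; r = 34.5 − 36 = -1.5
N=11: ŷ = -12 + 6·11 = 54; r = 55.5 − 54 = 1.5
Signs: + − − + − − +
Runs: +×1, −×2, +×1, −×2, +×1 → 5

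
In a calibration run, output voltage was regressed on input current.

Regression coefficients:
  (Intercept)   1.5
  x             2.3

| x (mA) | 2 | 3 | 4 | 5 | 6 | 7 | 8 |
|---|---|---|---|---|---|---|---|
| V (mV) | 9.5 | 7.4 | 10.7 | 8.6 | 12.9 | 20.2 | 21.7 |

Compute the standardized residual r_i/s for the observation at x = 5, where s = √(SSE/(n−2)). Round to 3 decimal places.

x=2: V̂ = 1.5 + 2.3·2 = 6.1; r = 9.5 − 6.1 = 3.4
x=3: V̂ = 1.5 + 2.3·3 = 8.4; r = 7.4 − 8.4 = -1
x=4: V̂ = 1.5 + 2.3·4 = 10.7; r = 10.7 − 10.7 = 0
x=5: V̂ = 1.5 + 2.3·5 = 13; r = 8.6 − 13 = -4.4
x=6: V̂ = 1.5 + 2.3·6 = 15.3; r = 12.9 − 15.3 = -2.4
x=7: V̂ = 1.5 + 2.3·7 = 17.6; r = 20.2 − 17.6 = 2.6
x=8: V̂ = 1.5 + 2.3·8 = 19.9; r = 21.7 − 19.9 = 1.8
SSE = 11.56 + 1 + 0 + 19.36 + 5.76 + 6.76 + 3.24 = 47.68
s = √(47.68/5) = 3.08804
r/s = -4.4 / 3.08804 = -1.425

-1.425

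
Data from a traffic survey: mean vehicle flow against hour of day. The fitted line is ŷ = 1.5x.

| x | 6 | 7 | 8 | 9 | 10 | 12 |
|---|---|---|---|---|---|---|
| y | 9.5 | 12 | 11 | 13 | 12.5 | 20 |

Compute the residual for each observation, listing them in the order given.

0.5, 1.5, -1, -0.5, -2.5, 2

x=6: ŷ = 1.5·6 = 9; r = 9.5 − 9 = 0.5
x=7: ŷ = 1.5·7 = 10.5; r = 12 − 10.5 = 1.5
x=8: ŷ = 1.5·8 = 12; r = 11 − 12 = -1
x=9: ŷ = 1.5·9 = 13.5; r = 13 − 13.5 = -0.5
x=10: ŷ = 1.5·10 = 15; r = 12.5 − 15 = -2.5
x=12: ŷ = 1.5·12 = 18; r = 20 − 18 = 2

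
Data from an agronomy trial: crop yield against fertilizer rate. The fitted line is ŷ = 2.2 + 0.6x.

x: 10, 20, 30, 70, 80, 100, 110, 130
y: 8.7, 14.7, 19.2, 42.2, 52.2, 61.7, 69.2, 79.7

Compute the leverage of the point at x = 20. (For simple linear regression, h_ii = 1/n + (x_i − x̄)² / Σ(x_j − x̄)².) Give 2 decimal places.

x̄ = (10 + 20 + 30 + 70 + 80 + 100 + 110 + 130)/8 = 68.75
Σ(x − x̄)² = 3451.56 + 2376.56 + 1501.56 + 1.5625 + 126.562 + 976.562 + 1701.56 + 3751.56 = 13887.5
h = 1/8 + (-48.75)²/13887.5 = 0.125 + 0.17113 = 0.30

h = 0.30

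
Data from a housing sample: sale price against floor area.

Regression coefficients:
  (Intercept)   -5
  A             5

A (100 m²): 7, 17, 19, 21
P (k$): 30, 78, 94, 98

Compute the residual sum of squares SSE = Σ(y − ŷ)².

SSE = 24

A=7: P̂ = -5 + 5·7 = 30; r = 30 − 30 = 0
A=17: P̂ = -5 + 5·17 = 80; r = 78 − 80 = -2
A=19: P̂ = -5 + 5·19 = 90; r = 94 − 90 = 4
A=21: P̂ = -5 + 5·21 = 100; r = 98 − 100 = -2
SSE = 0 + 4 + 16 + 4 = 24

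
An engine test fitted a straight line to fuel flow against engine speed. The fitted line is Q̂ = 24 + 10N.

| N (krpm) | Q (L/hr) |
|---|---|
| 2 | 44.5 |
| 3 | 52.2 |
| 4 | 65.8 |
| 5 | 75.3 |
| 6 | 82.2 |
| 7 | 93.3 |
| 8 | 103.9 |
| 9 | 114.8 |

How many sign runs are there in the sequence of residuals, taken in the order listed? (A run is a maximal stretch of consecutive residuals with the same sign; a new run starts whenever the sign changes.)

N=2: Q̂ = 24 + 10·2 = 44; r = 44.5 − 44 = 0.5
N=3: Q̂ = 24 + 10·3 = 54; r = 52.2 − 54 = -1.8
N=4: Q̂ = 24 + 10·4 = 64; r = 65.8 − 64 = 1.8
N=5: Q̂ = 24 + 10·5 = 74; r = 75.3 − 74 = 1.3
N=6: Q̂ = 24 + 10·6 = 84; r = 82.2 − 84 = -1.8
N=7: Q̂ = 24 + 10·7 = 94; r = 93.3 − 94 = -0.7
N=8: Q̂ = 24 + 10·8 = 104; r = 103.9 − 104 = -0.1
N=9: Q̂ = 24 + 10·9 = 114; r = 114.8 − 114 = 0.8
Signs: + − + + − − − +
Runs: +×1, −×1, +×2, −×3, +×1 → 5

5 runs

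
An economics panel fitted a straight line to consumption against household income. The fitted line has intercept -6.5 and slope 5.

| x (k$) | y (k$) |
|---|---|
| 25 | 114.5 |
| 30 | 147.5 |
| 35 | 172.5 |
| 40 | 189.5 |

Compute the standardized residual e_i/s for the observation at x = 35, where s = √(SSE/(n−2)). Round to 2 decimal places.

0.71

x=25: ŷ = -6.5 + 5·25 = 118.5; e = 114.5 − 118.5 = -4
x=30: ŷ = -6.5 + 5·30 = 143.5; e = 147.5 − 143.5 = 4
x=35: ŷ = -6.5 + 5·35 = 168.5; e = 172.5 − 168.5 = 4
x=40: ŷ = -6.5 + 5·40 = 193.5; e = 189.5 − 193.5 = -4
SSE = 16 + 16 + 16 + 16 = 64
s = √(64/2) = 5.65685
e/s = 4 / 5.65685 = 0.71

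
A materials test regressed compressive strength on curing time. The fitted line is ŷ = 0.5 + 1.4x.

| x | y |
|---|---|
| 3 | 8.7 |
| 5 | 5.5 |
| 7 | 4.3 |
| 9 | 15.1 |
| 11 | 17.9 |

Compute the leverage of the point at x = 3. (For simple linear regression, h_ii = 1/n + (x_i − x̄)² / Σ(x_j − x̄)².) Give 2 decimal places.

h = 0.60

x̄ = (3 + 5 + 7 + 9 + 11)/5 = 7
Σ(x − x̄)² = 16 + 4 + 0 + 4 + 16 = 40
h = 1/5 + (-4)²/40 = 0.2 + 0.4 = 0.60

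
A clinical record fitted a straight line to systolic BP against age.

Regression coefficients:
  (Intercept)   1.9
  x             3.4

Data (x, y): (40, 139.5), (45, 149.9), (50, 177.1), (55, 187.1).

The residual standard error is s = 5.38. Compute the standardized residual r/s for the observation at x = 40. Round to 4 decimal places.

0.2974

ŷ = 1.9 + 3.4·40 = 137.9
r = 139.5 − 137.9 = 1.6
r/s = 1.6 / 5.38 = 0.2974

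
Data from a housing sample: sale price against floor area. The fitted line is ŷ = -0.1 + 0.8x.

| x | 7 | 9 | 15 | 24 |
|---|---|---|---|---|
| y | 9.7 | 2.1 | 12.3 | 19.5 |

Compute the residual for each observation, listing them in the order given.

4.2, -5, 0.4, 0.4

x=7: ŷ = -0.1 + 0.8·7 = 5.5; r = 9.7 − 5.5 = 4.2
x=9: ŷ = -0.1 + 0.8·9 = 7.1; r = 2.1 − 7.1 = -5
x=15: ŷ = -0.1 + 0.8·15 = 11.9; r = 12.3 − 11.9 = 0.4
x=24: ŷ = -0.1 + 0.8·24 = 19.1; r = 19.5 − 19.1 = 0.4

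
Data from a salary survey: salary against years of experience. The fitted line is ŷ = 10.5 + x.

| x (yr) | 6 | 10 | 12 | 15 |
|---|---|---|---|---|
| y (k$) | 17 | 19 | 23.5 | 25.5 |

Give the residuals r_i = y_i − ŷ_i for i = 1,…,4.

x=6: ŷ = 10.5 + 6 = 16.5; r = 17 − 16.5 = 0.5
x=10: ŷ = 10.5 + 10 = 20.5; r = 19 − 20.5 = -1.5
x=12: ŷ = 10.5 + 12 = 22.5; r = 23.5 − 22.5 = 1
x=15: ŷ = 10.5 + 15 = 25.5; r = 25.5 − 25.5 = 0

0.5, -1.5, 1, 0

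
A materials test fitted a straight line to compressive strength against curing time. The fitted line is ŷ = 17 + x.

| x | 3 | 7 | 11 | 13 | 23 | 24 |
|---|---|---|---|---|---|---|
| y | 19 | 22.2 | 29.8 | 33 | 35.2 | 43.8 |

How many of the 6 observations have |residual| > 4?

x=3: ŷ = 17 + 3 = 20; e = 19 − 20 = -1
x=7: ŷ = 17 + 7 = 24; e = 22.2 − 24 = -1.8
x=11: ŷ = 17 + 11 = 28; e = 29.8 − 28 = 1.8
x=13: ŷ = 17 + 13 = 30; e = 33 − 30 = 3
x=23: ŷ = 17 + 23 = 40; e = 35.2 − 40 = -4.8
x=24: ŷ = 17 + 24 = 41; e = 43.8 − 41 = 2.8
|e| > 4: x=23 (|e|=4.8) → 1

1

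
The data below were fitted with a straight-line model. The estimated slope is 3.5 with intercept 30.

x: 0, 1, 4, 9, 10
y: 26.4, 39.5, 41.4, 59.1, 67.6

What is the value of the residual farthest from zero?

x=0: ŷ = 30 + 3.5·0 = 30; r = 26.4 − 30 = -3.6
x=1: ŷ = 30 + 3.5·1 = 33.5; r = 39.5 − 33.5 = 6
x=4: ŷ = 30 + 3.5·4 = 44; r = 41.4 − 44 = -2.6
x=9: ŷ = 30 + 3.5·9 = 61.5; r = 59.1 − 61.5 = -2.4
x=10: ŷ = 30 + 3.5·10 = 65; r = 67.6 − 65 = 2.6
Largest |r| is 6 at x = 1, residual 6.

r = 6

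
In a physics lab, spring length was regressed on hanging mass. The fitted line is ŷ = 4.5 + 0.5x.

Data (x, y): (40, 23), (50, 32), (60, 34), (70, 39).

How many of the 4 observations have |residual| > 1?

x=40: ŷ = 4.5 + 0.5·40 = 24.5; e = 23 − 24.5 = -1.5
x=50: ŷ = 4.5 + 0.5·50 = 29.5; e = 32 − 29.5 = 2.5
x=60: ŷ = 4.5 + 0.5·60 = 34.5; e = 34 − 34.5 = -0.5
x=70: ŷ = 4.5 + 0.5·70 = 39.5; e = 39 − 39.5 = -0.5
|e| > 1: x=40 (|e|=1.5), x=50 (|e|=2.5) → 2

2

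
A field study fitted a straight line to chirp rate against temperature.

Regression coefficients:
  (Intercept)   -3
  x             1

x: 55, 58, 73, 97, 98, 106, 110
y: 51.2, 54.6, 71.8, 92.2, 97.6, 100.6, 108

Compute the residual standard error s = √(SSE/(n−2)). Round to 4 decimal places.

s = 2.0396

x=55: ŷ = -3 + 55 = 52; e = 51.2 − 52 = -0.8
x=58: ŷ = -3 + 58 = 55; e = 54.6 − 55 = -0.4
x=73: ŷ = -3 + 73 = 70; e = 71.8 − 70 = 1.8
x=97: ŷ = -3 + 97 = 94; e = 92.2 − 94 = -1.8
x=98: ŷ = -3 + 98 = 95; e = 97.6 − 95 = 2.6
x=106: ŷ = -3 + 106 = 103; e = 100.6 − 103 = -2.4
x=110: ŷ = -3 + 110 = 107; e = 108 − 107 = 1
SSE = 0.64 + 0.16 + 3.24 + 3.24 + 6.76 + 5.76 + 1 = 20.8
s = √(20.8/5) = √4.16 ≈ 2.0396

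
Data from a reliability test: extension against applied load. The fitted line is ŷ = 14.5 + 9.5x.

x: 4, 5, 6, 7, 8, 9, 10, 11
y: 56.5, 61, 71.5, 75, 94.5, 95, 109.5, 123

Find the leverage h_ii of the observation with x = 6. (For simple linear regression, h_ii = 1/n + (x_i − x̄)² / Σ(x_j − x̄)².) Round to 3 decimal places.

x̄ = (4 + 5 + 6 + 7 + 8 + 9 + 10 + 11)/8 = 7.5
Σ(x − x̄)² = 12.25 + 6.25 + 2.25 + 0.25 + 0.25 + 2.25 + 6.25 + 12.25 = 42
h = 1/8 + (-1.5)²/42 = 0.125 + 0.0535714 = 0.179

h = 0.179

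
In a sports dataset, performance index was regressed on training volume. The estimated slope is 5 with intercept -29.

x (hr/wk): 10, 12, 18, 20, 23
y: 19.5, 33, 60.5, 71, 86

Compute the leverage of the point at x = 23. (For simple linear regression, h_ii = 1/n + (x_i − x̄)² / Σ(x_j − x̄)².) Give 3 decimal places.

h = 0.544

x̄ = (10 + 12 + 18 + 20 + 23)/5 = 16.6
Σ(x − x̄)² = 43.56 + 21.16 + 1.96 + 11.56 + 40.96 = 119.2
h = 1/5 + (6.4)²/119.2 = 0.2 + 0.343624 = 0.544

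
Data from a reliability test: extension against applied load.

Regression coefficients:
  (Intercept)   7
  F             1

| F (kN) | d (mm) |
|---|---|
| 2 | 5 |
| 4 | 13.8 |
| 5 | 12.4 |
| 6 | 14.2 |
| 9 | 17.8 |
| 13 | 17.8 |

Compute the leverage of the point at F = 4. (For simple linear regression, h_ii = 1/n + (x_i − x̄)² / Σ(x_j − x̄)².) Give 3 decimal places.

F̄ = (2 + 4 + 5 + 6 + 9 + 13)/6 = 6.5
Σ(F − F̄)² = 20.25 + 6.25 + 2.25 + 0.25 + 6.25 + 42.25 = 77.5
h = 1/6 + (-2.5)²/77.5 = 0.166667 + 0.0806452 = 0.247

h = 0.247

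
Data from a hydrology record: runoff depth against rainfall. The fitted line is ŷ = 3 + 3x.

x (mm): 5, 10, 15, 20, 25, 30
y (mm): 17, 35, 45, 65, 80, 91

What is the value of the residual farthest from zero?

e = -3

x=5: ŷ = 3 + 3·5 = 18; e = 17 − 18 = -1
x=10: ŷ = 3 + 3·10 = 33; e = 35 − 33 = 2
x=15: ŷ = 3 + 3·15 = 48; e = 45 − 48 = -3
x=20: ŷ = 3 + 3·20 = 63; e = 65 − 63 = 2
x=25: ŷ = 3 + 3·25 = 78; e = 80 − 78 = 2
x=30: ŷ = 3 + 3·30 = 93; e = 91 − 93 = -2
Largest |e| is 3 at x = 15, residual -3.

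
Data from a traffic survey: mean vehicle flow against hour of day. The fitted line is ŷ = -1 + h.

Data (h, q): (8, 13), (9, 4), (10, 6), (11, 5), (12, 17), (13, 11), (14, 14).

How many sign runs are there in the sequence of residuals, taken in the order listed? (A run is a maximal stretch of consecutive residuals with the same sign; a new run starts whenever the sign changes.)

h=8: ŷ = -1 + 8 = 7; r = 13 − 7 = 6
h=9: ŷ = -1 + 9 = 8; r = 4 − 8 = -4
h=10: ŷ = -1 + 10 = 9; r = 6 − 9 = -3
h=11: ŷ = -1 + 11 = 10; r = 5 − 10 = -5
h=12: ŷ = -1 + 12 = 11; r = 17 − 11 = 6
h=13: ŷ = -1 + 13 = 12; r = 11 − 12 = -1
h=14: ŷ = -1 + 14 = 13; r = 14 − 13 = 1
Signs: + − − − + − +
Runs: +×1, −×3, +×1, −×1, +×1 → 5

5 runs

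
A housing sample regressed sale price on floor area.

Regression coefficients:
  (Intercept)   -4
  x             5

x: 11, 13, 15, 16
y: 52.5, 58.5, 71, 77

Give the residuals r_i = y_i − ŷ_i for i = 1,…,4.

1.5, -2.5, 0, 1

x=11: ŷ = -4 + 5·11 = 51; r = 52.5 − 51 = 1.5
x=13: ŷ = -4 + 5·13 = 61; r = 58.5 − 61 = -2.5
x=15: ŷ = -4 + 5·15 = 71; r = 71 − 71 = 0
x=16: ŷ = -4 + 5·16 = 76; r = 77 − 76 = 1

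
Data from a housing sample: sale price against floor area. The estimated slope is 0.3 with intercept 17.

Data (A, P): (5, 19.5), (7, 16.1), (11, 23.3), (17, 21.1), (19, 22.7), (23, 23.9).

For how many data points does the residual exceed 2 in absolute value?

A=5: P̂ = 17 + 0.3·5 = 18.5; r = 19.5 − 18.5 = 1
A=7: P̂ = 17 + 0.3·7 = 19.1; r = 16.1 − 19.1 = -3
A=11: P̂ = 17 + 0.3·11 = 20.3; r = 23.3 − 20.3 = 3
A=17: P̂ = 17 + 0.3·17 = 22.1; r = 21.1 − 22.1 = -1
A=19: P̂ = 17 + 0.3·19 = 22.7; r = 22.7 − 22.7 = 0
A=23: P̂ = 17 + 0.3·23 = 23.9; r = 23.9 − 23.9 = 0
|r| > 2: A=7 (|r|=3), A=11 (|r|=3) → 2

2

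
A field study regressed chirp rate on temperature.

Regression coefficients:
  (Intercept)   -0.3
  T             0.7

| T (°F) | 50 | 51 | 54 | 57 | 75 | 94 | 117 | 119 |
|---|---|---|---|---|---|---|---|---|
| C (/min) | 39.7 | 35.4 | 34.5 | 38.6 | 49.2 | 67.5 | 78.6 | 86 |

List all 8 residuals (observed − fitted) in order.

T=50: Ĉ = -0.3 + 0.7·50 = 34.7; e = 39.7 − 34.7 = 5
T=51: Ĉ = -0.3 + 0.7·51 = 35.4; e = 35.4 − 35.4 = 0
T=54: Ĉ = -0.3 + 0.7·54 = 37.5; e = 34.5 − 37.5 = -3
T=57: Ĉ = -0.3 + 0.7·57 = 39.6; e = 38.6 − 39.6 = -1
T=75: Ĉ = -0.3 + 0.7·75 = 52.2; e = 49.2 − 52.2 = -3
T=94: Ĉ = -0.3 + 0.7·94 = 65.5; e = 67.5 − 65.5 = 2
T=117: Ĉ = -0.3 + 0.7·117 = 81.6; e = 78.6 − 81.6 = -3
T=119: Ĉ = -0.3 + 0.7·119 = 83; e = 86 − 83 = 3

5, 0, -3, -1, -3, 2, -3, 3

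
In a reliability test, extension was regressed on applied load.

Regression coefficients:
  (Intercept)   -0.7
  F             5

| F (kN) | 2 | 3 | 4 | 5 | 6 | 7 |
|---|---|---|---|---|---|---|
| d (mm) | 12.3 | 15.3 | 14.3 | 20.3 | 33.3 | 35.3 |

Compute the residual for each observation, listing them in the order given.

F=2: d̂ = -0.7 + 5·2 = 9.3; r = 12.3 − 9.3 = 3
F=3: d̂ = -0.7 + 5·3 = 14.3; r = 15.3 − 14.3 = 1
F=4: d̂ = -0.7 + 5·4 = 19.3; r = 14.3 − 19.3 = -5
F=5: d̂ = -0.7 + 5·5 = 24.3; r = 20.3 − 24.3 = -4
F=6: d̂ = -0.7 + 5·6 = 29.3; r = 33.3 − 29.3 = 4
F=7: d̂ = -0.7 + 5·7 = 34.3; r = 35.3 − 34.3 = 1

3, 1, -5, -4, 4, 1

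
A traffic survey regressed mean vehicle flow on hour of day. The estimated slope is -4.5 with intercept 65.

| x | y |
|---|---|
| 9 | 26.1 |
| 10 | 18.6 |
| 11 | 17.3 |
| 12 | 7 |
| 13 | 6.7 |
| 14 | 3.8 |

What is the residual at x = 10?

r = -1.4

ŷ = 65 − 4.5·10 = 20
r = 18.6 − 20 = -1.4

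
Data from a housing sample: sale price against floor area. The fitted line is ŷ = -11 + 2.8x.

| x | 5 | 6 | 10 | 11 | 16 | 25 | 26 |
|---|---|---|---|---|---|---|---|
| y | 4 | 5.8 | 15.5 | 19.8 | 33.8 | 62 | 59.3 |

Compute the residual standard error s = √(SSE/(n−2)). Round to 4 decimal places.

x=5: ŷ = -11 + 2.8·5 = 3; r = 4 − 3 = 1
x=6: ŷ = -11 + 2.8·6 = 5.8; r = 5.8 − 5.8 = 0
x=10: ŷ = -11 + 2.8·10 = 17; r = 15.5 − 17 = -1.5
x=11: ŷ = -11 + 2.8·11 = 19.8; r = 19.8 − 19.8 = 0
x=16: ŷ = -11 + 2.8·16 = 33.8; r = 33.8 − 33.8 = 0
x=25: ŷ = -11 + 2.8·25 = 59; r = 62 − 59 = 3
x=26: ŷ = -11 + 2.8·26 = 61.8; r = 59.3 − 61.8 = -2.5
SSE = 1 + 0 + 2.25 + 0 + 0 + 9 + 6.25 = 18.5
s = √(18.5/5) = √3.7 ≈ 1.9235

s = 1.9235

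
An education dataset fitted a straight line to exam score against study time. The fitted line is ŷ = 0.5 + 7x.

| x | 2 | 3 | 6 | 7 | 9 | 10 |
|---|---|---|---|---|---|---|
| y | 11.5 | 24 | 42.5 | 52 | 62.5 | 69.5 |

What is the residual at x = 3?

ŷ = 0.5 + 7·3 = 21.5
e = 24 − 21.5 = 2.5

e = 2.5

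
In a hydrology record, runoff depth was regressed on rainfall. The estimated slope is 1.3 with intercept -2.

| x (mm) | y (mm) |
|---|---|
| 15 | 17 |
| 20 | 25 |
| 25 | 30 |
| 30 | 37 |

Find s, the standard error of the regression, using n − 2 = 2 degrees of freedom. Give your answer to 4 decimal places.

x=15: ŷ = -2 + 1.3·15 = 17.5; r = 17 − 17.5 = -0.5
x=20: ŷ = -2 + 1.3·20 = 24; r = 25 − 24 = 1
x=25: ŷ = -2 + 1.3·25 = 30.5; r = 30 − 30.5 = -0.5
x=30: ŷ = -2 + 1.3·30 = 37; r = 37 − 37 = 0
SSE = 0.25 + 1 + 0.25 + 0 = 1.5
s = √(1.5/2) = √0.75 ≈ 0.8660

s = 0.8660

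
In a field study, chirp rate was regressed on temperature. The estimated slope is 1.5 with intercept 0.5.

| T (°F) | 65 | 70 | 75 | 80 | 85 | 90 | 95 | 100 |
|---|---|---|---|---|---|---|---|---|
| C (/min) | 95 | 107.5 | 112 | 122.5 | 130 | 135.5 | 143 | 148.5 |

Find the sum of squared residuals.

T=65: Ĉ = 0.5 + 1.5·65 = 98; e = 95 − 98 = -3
T=70: Ĉ = 0.5 + 1.5·70 = 105.5; e = 107.5 − 105.5 = 2
T=75: Ĉ = 0.5 + 1.5·75 = 113; e = 112 − 113 = -1
T=80: Ĉ = 0.5 + 1.5·80 = 120.5; e = 122.5 − 120.5 = 2
T=85: Ĉ = 0.5 + 1.5·85 = 128; e = 130 − 128 = 2
T=90: Ĉ = 0.5 + 1.5·90 = 135.5; e = 135.5 − 135.5 = 0
T=95: Ĉ = 0.5 + 1.5·95 = 143; e = 143 − 143 = 0
T=100: Ĉ = 0.5 + 1.5·100 = 150.5; e = 148.5 − 150.5 = -2
SSE = 9 + 4 + 1 + 4 + 4 + 0 + 0 + 4 = 26

SSE = 26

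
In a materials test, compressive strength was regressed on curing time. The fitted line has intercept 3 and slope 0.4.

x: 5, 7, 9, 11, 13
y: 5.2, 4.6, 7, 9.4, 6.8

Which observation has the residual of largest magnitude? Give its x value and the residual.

x = 11, e = 2

x=5: ŷ = 3 + 0.4·5 = 5; e = 5.2 − 5 = 0.2
x=7: ŷ = 3 + 0.4·7 = 5.8; e = 4.6 − 5.8 = -1.2
x=9: ŷ = 3 + 0.4·9 = 6.6; e = 7 − 6.6 = 0.4
x=11: ŷ = 3 + 0.4·11 = 7.4; e = 9.4 − 7.4 = 2
x=13: ŷ = 3 + 0.4·13 = 8.2; e = 6.8 − 8.2 = -1.4
Largest |e| is 2 at x = 11, residual 2.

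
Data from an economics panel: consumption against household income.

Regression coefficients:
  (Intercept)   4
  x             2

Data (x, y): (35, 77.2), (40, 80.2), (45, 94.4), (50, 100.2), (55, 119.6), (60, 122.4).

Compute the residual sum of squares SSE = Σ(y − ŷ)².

SSE = 73.2

x=35: ŷ = 4 + 2·35 = 74; r = 77.2 − 74 = 3.2
x=40: ŷ = 4 + 2·40 = 84; r = 80.2 − 84 = -3.8
x=45: ŷ = 4 + 2·45 = 94; r = 94.4 − 94 = 0.4
x=50: ŷ = 4 + 2·50 = 104; r = 100.2 − 104 = -3.8
x=55: ŷ = 4 + 2·55 = 114; r = 119.6 − 114 = 5.6
x=60: ŷ = 4 + 2·60 = 124; r = 122.4 − 124 = -1.6
SSE = 10.24 + 14.44 + 0.16 + 14.44 + 31.36 + 2.56 = 73.2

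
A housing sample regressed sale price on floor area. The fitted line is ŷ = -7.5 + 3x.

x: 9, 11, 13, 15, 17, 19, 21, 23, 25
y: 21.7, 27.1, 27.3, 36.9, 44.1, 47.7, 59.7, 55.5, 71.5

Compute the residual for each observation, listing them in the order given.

2.2, 1.6, -4.2, -0.6, 0.6, -1.8, 4.2, -6, 4

x=9: ŷ = -7.5 + 3·9 = 19.5; r = 21.7 − 19.5 = 2.2
x=11: ŷ = -7.5 + 3·11 = 25.5; r = 27.1 − 25.5 = 1.6
x=13: ŷ = -7.5 + 3·13 = 31.5; r = 27.3 − 31.5 = -4.2
x=15: ŷ = -7.5 + 3·15 = 37.5; r = 36.9 − 37.5 = -0.6
x=17: ŷ = -7.5 + 3·17 = 43.5; r = 44.1 − 43.5 = 0.6
x=19: ŷ = -7.5 + 3·19 = 49.5; r = 47.7 − 49.5 = -1.8
x=21: ŷ = -7.5 + 3·21 = 55.5; r = 59.7 − 55.5 = 4.2
x=23: ŷ = -7.5 + 3·23 = 61.5; r = 55.5 − 61.5 = -6
x=25: ŷ = -7.5 + 3·25 = 67.5; r = 71.5 − 67.5 = 4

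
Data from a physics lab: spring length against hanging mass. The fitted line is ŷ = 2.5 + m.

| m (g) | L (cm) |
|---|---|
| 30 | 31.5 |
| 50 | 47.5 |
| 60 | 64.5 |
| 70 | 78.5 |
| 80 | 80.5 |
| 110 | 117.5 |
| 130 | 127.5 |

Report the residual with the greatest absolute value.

e = 6

m=30: ŷ = 2.5 + 30 = 32.5; e = 31.5 − 32.5 = -1
m=50: ŷ = 2.5 + 50 = 52.5; e = 47.5 − 52.5 = -5
m=60: ŷ = 2.5 + 60 = 62.5; e = 64.5 − 62.5 = 2
m=70: ŷ = 2.5 + 70 = 72.5; e = 78.5 − 72.5 = 6
m=80: ŷ = 2.5 + 80 = 82.5; e = 80.5 − 82.5 = -2
m=110: ŷ = 2.5 + 110 = 112.5; e = 117.5 − 112.5 = 5
m=130: ŷ = 2.5 + 130 = 132.5; e = 127.5 − 132.5 = -5
Largest |e| is 6 at m = 70, residual 6.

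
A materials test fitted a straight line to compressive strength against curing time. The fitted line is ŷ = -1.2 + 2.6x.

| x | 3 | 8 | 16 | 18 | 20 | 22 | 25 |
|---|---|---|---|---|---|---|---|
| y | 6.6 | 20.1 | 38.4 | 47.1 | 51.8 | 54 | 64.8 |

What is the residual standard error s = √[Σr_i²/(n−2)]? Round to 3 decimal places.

s = 1.581

x=3: ŷ = -1.2 + 2.6·3 = 6.6; r = 6.6 − 6.6 = 0
x=8: ŷ = -1.2 + 2.6·8 = 19.6; r = 20.1 − 19.6 = 0.5
x=16: ŷ = -1.2 + 2.6·16 = 40.4; r = 38.4 − 40.4 = -2
x=18: ŷ = -1.2 + 2.6·18 = 45.6; r = 47.1 − 45.6 = 1.5
x=20: ŷ = -1.2 + 2.6·20 = 50.8; r = 51.8 − 50.8 = 1
x=22: ŷ = -1.2 + 2.6·22 = 56; r = 54 − 56 = -2
x=25: ŷ = -1.2 + 2.6·25 = 63.8; r = 64.8 − 63.8 = 1
SSE = 0 + 0.25 + 4 + 2.25 + 1 + 4 + 1 = 12.5
s = √(12.5/5) = √2.5 ≈ 1.581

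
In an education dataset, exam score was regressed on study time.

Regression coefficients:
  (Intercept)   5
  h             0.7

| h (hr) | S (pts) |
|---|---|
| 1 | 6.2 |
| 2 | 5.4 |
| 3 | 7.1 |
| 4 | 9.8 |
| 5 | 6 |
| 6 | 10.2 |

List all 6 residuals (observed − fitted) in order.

0.5, -1, 0, 2, -2.5, 1

h=1: Ŝ = 5 + 0.7·1 = 5.7; r = 6.2 − 5.7 = 0.5
h=2: Ŝ = 5 + 0.7·2 = 6.4; r = 5.4 − 6.4 = -1
h=3: Ŝ = 5 + 0.7·3 = 7.1; r = 7.1 − 7.1 = 0
h=4: Ŝ = 5 + 0.7·4 = 7.8; r = 9.8 − 7.8 = 2
h=5: Ŝ = 5 + 0.7·5 = 8.5; r = 6 − 8.5 = -2.5
h=6: Ŝ = 5 + 0.7·6 = 9.2; r = 10.2 − 9.2 = 1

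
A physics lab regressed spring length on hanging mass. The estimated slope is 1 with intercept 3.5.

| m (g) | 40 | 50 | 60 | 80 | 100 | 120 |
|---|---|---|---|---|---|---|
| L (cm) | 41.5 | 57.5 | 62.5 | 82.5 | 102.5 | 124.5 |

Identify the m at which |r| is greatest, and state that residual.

m=40: L̂ = 3.5 + 40 = 43.5; r = 41.5 − 43.5 = -2
m=50: L̂ = 3.5 + 50 = 53.5; r = 57.5 − 53.5 = 4
m=60: L̂ = 3.5 + 60 = 63.5; r = 62.5 − 63.5 = -1
m=80: L̂ = 3.5 + 80 = 83.5; r = 82.5 − 83.5 = -1
m=100: L̂ = 3.5 + 100 = 103.5; r = 102.5 − 103.5 = -1
m=120: L̂ = 3.5 + 120 = 123.5; r = 124.5 − 123.5 = 1
Largest |r| is 4 at m = 50, residual 4.

m = 50, r = 4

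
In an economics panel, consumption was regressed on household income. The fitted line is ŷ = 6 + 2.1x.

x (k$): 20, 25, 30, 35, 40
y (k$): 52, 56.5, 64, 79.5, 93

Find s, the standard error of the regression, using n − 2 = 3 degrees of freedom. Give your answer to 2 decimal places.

x=20: ŷ = 6 + 2.1·20 = 48; e = 52 − 48 = 4
x=25: ŷ = 6 + 2.1·25 = 58.5; e = 56.5 − 58.5 = -2
x=30: ŷ = 6 + 2.1·30 = 69; e = 64 − 69 = -5
x=35: ŷ = 6 + 2.1·35 = 79.5; e = 79.5 − 79.5 = 0
x=40: ŷ = 6 + 2.1·40 = 90; e = 93 − 90 = 3
SSE = 16 + 4 + 25 + 0 + 9 = 54
s = √(54/3) = √18 ≈ 4.24

s = 4.24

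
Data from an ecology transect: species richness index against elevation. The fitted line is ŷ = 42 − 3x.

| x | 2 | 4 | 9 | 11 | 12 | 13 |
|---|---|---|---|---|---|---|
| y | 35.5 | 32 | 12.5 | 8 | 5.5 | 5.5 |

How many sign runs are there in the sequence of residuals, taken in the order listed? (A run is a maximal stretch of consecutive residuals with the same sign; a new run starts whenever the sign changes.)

x=2: ŷ = 42 − 3·2 = 36; e = 35.5 − 36 = -0.5
x=4: ŷ = 42 − 3·4 = 30; e = 32 − 30 = 2
x=9: ŷ = 42 − 3·9 = 15; e = 12.5 − 15 = -2.5
x=11: ŷ = 42 − 3·11 = 9; e = 8 − 9 = -1
x=12: ŷ = 42 − 3·12 = 6; e = 5.5 − 6 = -0.5
x=13: ŷ = 42 − 3·13 = 3; e = 5.5 − 3 = 2.5
Signs: − + − − − +
Runs: −×1, +×1, −×3, +×1 → 4

4 runs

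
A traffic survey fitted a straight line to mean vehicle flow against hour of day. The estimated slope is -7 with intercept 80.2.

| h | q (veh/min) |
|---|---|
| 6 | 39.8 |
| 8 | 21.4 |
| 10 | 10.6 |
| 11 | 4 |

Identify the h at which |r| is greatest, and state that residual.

h=6: q̂ = 80.2 − 7·6 = 38.2; r = 39.8 − 38.2 = 1.6
h=8: q̂ = 80.2 − 7·8 = 24.2; r = 21.4 − 24.2 = -2.8
h=10: q̂ = 80.2 − 7·10 = 10.2; r = 10.6 − 10.2 = 0.4
h=11: q̂ = 80.2 − 7·11 = 3.2; r = 4 − 3.2 = 0.8
Largest |r| is 2.8 at h = 8, residual -2.8.

h = 8, r = -2.8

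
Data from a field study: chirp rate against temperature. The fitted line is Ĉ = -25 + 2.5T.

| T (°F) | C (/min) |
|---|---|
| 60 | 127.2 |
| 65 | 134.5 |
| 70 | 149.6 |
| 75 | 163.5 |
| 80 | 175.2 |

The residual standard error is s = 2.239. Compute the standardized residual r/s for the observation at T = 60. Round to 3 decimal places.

Ĉ = -25 + 2.5·60 = 125
r = 127.2 − 125 = 2.2
r/s = 2.2 / 2.239 = 0.983

0.983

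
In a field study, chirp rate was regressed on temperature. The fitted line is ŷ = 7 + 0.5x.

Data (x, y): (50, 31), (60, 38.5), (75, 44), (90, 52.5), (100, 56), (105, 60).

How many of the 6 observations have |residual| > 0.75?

3

x=50: ŷ = 7 + 0.5·50 = 32; e = 31 − 32 = -1
x=60: ŷ = 7 + 0.5·60 = 37; e = 38.5 − 37 = 1.5
x=75: ŷ = 7 + 0.5·75 = 44.5; e = 44 − 44.5 = -0.5
x=90: ŷ = 7 + 0.5·90 = 52; e = 52.5 − 52 = 0.5
x=100: ŷ = 7 + 0.5·100 = 57; e = 56 − 57 = -1
x=105: ŷ = 7 + 0.5·105 = 59.5; e = 60 − 59.5 = 0.5
|e| > 0.75: x=50 (|e|=1), x=60 (|e|=1.5), x=100 (|e|=1) → 3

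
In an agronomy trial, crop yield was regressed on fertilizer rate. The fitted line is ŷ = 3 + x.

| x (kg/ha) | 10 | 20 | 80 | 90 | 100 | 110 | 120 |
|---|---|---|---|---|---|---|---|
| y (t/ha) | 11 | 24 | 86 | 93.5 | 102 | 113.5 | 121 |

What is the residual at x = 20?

r = 1

ŷ = 3 + 20 = 23
r = 24 − 23 = 1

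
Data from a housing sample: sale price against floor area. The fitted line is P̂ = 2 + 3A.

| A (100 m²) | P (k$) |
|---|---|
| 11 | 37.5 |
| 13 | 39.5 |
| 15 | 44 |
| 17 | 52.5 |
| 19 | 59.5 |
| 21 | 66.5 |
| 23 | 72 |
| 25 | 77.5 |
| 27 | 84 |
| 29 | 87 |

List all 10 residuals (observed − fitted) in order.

2.5, -1.5, -3, -0.5, 0.5, 1.5, 1, 0.5, 1, -2

A=11: P̂ = 2 + 3·11 = 35; e = 37.5 − 35 = 2.5
A=13: P̂ = 2 + 3·13 = 41; e = 39.5 − 41 = -1.5
A=15: P̂ = 2 + 3·15 = 47; e = 44 − 47 = -3
A=17: P̂ = 2 + 3·17 = 53; e = 52.5 − 53 = -0.5
A=19: P̂ = 2 + 3·19 = 59; e = 59.5 − 59 = 0.5
A=21: P̂ = 2 + 3·21 = 65; e = 66.5 − 65 = 1.5
A=23: P̂ = 2 + 3·23 = 71; e = 72 − 71 = 1
A=25: P̂ = 2 + 3·25 = 77; e = 77.5 − 77 = 0.5
A=27: P̂ = 2 + 3·27 = 83; e = 84 − 83 = 1
A=29: P̂ = 2 + 3·29 = 89; e = 87 − 89 = -2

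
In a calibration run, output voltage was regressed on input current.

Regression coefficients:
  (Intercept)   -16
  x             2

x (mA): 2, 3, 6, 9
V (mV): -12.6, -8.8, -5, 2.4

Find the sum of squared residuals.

SSE = 2.96

x=2: ŷ = -16 + 2·2 = -12; r = -12.6 − (-12) = -0.6
x=3: ŷ = -16 + 2·3 = -10; r = -8.8 − (-10) = 1.2
x=6: ŷ = -16 + 2·6 = -4; r = -5 − (-4) = -1
x=9: ŷ = -16 + 2·9 = 2; r = 2.4 − 2 = 0.4
SSE = 0.36 + 1.44 + 1 + 0.16 = 2.96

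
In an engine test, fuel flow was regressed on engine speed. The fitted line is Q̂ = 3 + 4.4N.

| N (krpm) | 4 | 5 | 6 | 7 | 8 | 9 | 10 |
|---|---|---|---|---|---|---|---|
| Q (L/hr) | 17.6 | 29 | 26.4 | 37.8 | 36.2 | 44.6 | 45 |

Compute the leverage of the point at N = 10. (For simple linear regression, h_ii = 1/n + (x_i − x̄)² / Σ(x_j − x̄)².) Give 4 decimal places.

N̄ = (4 + 5 + 6 + 7 + 8 + 9 + 10)/7 = 7
Σ(N − N̄)² = 9 + 4 + 1 + 0 + 1 + 4 + 9 = 28
h = 1/7 + (3)²/28 = 0.142857 + 0.321429 = 0.4643

h = 0.4643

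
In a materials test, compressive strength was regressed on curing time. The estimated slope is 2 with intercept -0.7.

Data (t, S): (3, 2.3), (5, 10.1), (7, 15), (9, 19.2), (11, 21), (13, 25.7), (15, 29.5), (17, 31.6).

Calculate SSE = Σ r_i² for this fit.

t=3: Ŝ = -0.7 + 2·3 = 5.3; r = 2.3 − 5.3 = -3
t=5: Ŝ = -0.7 + 2·5 = 9.3; r = 10.1 − 9.3 = 0.8
t=7: Ŝ = -0.7 + 2·7 = 13.3; r = 15 − 13.3 = 1.7
t=9: Ŝ = -0.7 + 2·9 = 17.3; r = 19.2 − 17.3 = 1.9
t=11: Ŝ = -0.7 + 2·11 = 21.3; r = 21 − 21.3 = -0.3
t=13: Ŝ = -0.7 + 2·13 = 25.3; r = 25.7 − 25.3 = 0.4
t=15: Ŝ = -0.7 + 2·15 = 29.3; r = 29.5 − 29.3 = 0.2
t=17: Ŝ = -0.7 + 2·17 = 33.3; r = 31.6 − 33.3 = -1.7
SSE = 9 + 0.64 + 2.89 + 3.61 + 0.09 + 0.16 + 0.04 + 2.89 = 19.32

SSE = 19.32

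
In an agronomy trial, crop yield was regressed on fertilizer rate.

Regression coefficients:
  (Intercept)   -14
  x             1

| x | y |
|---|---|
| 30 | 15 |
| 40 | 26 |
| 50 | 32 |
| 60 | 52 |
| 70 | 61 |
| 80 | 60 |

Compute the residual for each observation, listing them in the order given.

x=30: ŷ = -14 + 30 = 16; r = 15 − 16 = -1
x=40: ŷ = -14 + 40 = 26; r = 26 − 26 = 0
x=50: ŷ = -14 + 50 = 36; r = 32 − 36 = -4
x=60: ŷ = -14 + 60 = 46; r = 52 − 46 = 6
x=70: ŷ = -14 + 70 = 56; r = 61 − 56 = 5
x=80: ŷ = -14 + 80 = 66; r = 60 − 66 = -6

-1, 0, -4, 6, 5, -6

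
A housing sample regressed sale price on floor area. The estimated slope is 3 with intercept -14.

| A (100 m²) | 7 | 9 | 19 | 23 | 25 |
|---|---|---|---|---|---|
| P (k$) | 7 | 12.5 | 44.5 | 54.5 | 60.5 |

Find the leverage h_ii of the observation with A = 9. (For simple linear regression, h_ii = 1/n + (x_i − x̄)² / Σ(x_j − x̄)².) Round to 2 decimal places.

h = 0.42

Ā = (7 + 9 + 19 + 23 + 25)/5 = 16.6
Σ(A − Ā)² = 92.16 + 57.76 + 5.76 + 40.96 + 70.56 = 267.2
h = 1/5 + (-7.6)²/267.2 = 0.2 + 0.216168 = 0.42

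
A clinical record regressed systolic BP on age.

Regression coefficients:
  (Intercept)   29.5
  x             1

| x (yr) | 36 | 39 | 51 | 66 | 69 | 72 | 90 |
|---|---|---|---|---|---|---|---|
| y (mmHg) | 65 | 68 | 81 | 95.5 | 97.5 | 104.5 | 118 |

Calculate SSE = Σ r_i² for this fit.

x=36: ŷ = 29.5 + 36 = 65.5; r = 65 − 65.5 = -0.5
x=39: ŷ = 29.5 + 39 = 68.5; r = 68 − 68.5 = -0.5
x=51: ŷ = 29.5 + 51 = 80.5; r = 81 − 80.5 = 0.5
x=66: ŷ = 29.5 + 66 = 95.5; r = 95.5 − 95.5 = 0
x=69: ŷ = 29.5 + 69 = 98.5; r = 97.5 − 98.5 = -1
x=72: ŷ = 29.5 + 72 = 101.5; r = 104.5 − 101.5 = 3
x=90: ŷ = 29.5 + 90 = 119.5; r = 118 − 119.5 = -1.5
SSE = 0.25 + 0.25 + 0.25 + 0 + 1 + 9 + 2.25 = 13

SSE = 13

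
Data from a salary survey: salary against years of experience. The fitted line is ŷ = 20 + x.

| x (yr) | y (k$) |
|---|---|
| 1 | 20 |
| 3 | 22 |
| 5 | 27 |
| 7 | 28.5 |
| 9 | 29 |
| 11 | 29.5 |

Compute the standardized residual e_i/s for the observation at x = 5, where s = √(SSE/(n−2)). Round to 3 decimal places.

x=1: ŷ = 20 + 1 = 21; e = 20 − 21 = -1
x=3: ŷ = 20 + 3 = 23; e = 22 − 23 = -1
x=5: ŷ = 20 + 5 = 25; e = 27 − 25 = 2
x=7: ŷ = 20 + 7 = 27; e = 28.5 − 27 = 1.5
x=9: ŷ = 20 + 9 = 29; e = 29 − 29 = 0
x=11: ŷ = 20 + 11 = 31; e = 29.5 − 31 = -1.5
SSE = 1 + 1 + 4 + 2.25 + 0 + 2.25 = 10.5
s = √(10.5/4) = 1.62019
e/s = 2 / 1.62019 = 1.234

1.234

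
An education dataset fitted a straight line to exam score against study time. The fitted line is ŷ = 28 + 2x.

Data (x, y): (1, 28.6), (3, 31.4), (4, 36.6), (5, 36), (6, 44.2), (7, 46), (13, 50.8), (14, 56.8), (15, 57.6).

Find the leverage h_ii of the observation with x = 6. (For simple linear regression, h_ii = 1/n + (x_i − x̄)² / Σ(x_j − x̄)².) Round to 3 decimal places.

h = 0.123

x̄ = (1 + 3 + 4 + 5 + 6 + 7 + 13 + 14 + 15)/9 = 7.55556
Σ(x − x̄)² = 42.9753 + 20.7531 + 12.642 + 6.53086 + 2.41975 + 0.308642 + 29.642 + 41.5309 + 55.4198 = 212.222
h = 1/9 + (-1.55556)²/212.222 = 0.111111 + 0.011402 = 0.123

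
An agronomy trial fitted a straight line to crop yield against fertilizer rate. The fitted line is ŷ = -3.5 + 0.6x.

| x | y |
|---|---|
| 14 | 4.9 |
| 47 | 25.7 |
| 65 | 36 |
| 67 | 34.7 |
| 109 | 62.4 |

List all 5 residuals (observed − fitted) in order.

0, 1, 0.5, -2, 0.5

x=14: ŷ = -3.5 + 0.6·14 = 4.9; r = 4.9 − 4.9 = 0
x=47: ŷ = -3.5 + 0.6·47 = 24.7; r = 25.7 − 24.7 = 1
x=65: ŷ = -3.5 + 0.6·65 = 35.5; r = 36 − 35.5 = 0.5
x=67: ŷ = -3.5 + 0.6·67 = 36.7; r = 34.7 − 36.7 = -2
x=109: ŷ = -3.5 + 0.6·109 = 61.9; r = 62.4 − 61.9 = 0.5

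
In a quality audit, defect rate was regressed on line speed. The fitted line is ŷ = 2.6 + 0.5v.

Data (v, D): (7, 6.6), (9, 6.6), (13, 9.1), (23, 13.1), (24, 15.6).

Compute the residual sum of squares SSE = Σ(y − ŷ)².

v=7: ŷ = 2.6 + 0.5·7 = 6.1; e = 6.6 − 6.1 = 0.5
v=9: ŷ = 2.6 + 0.5·9 = 7.1; e = 6.6 − 7.1 = -0.5
v=13: ŷ = 2.6 + 0.5·13 = 9.1; e = 9.1 − 9.1 = 0
v=23: ŷ = 2.6 + 0.5·23 = 14.1; e = 13.1 − 14.1 = -1
v=24: ŷ = 2.6 + 0.5·24 = 14.6; e = 15.6 − 14.6 = 1
SSE = 0.25 + 0.25 + 0 + 1 + 1 = 2.5

SSE = 2.5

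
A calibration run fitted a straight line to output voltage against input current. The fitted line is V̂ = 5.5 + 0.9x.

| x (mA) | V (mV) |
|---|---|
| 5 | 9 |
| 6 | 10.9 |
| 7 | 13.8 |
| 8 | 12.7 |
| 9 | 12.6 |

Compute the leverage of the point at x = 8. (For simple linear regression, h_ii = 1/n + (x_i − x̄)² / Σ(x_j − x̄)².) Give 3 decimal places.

h = 0.300

x̄ = (5 + 6 + 7 + 8 + 9)/5 = 7
Σ(x − x̄)² = 4 + 1 + 0 + 1 + 4 = 10
h = 1/5 + (1)²/10 = 0.2 + 0.1 = 0.300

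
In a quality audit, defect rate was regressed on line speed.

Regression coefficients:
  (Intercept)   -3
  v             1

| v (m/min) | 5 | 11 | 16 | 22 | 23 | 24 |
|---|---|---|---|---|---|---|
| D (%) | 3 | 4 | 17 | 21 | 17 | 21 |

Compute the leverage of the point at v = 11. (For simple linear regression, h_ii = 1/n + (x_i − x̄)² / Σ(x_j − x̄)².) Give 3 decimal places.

h = 0.284

v̄ = (5 + 11 + 16 + 22 + 23 + 24)/6 = 16.8333
Σ(v − v̄)² = 140.028 + 34.0278 + 0.694444 + 26.6944 + 38.0278 + 51.3611 = 290.833
h = 1/6 + (-5.83333)²/290.833 = 0.166667 + 0.117001 = 0.284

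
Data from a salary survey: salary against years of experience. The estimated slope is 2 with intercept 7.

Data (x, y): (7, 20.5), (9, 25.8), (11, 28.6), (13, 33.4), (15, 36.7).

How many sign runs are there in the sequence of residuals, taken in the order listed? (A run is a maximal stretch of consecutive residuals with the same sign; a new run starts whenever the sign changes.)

5 runs

x=7: ŷ = 7 + 2·7 = 21; r = 20.5 − 21 = -0.5
x=9: ŷ = 7 + 2·9 = 25; r = 25.8 − 25 = 0.8
x=11: ŷ = 7 + 2·11 = 29; r = 28.6 − 29 = -0.4
x=13: ŷ = 7 + 2·13 = 33; r = 33.4 − 33 = 0.4
x=15: ŷ = 7 + 2·15 = 37; r = 36.7 − 37 = -0.3
Signs: − + − + −
Runs: −×1, +×1, −×1, +×1, −×1 → 5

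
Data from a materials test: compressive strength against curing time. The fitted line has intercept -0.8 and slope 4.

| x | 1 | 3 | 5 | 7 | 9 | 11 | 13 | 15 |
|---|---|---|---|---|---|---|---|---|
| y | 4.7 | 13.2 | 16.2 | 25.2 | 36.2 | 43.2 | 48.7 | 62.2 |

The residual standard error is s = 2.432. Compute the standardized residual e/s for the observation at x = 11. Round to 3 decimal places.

ŷ = -0.8 + 4·11 = 43.2
e = 43.2 − 43.2 = 0
e/s = 0 / 2.432 = 0.000

0.000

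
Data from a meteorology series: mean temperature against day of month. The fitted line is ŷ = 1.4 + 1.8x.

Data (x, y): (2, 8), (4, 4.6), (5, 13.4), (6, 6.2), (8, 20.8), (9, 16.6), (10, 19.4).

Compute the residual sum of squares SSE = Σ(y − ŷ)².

SSE = 96

x=2: ŷ = 1.4 + 1.8·2 = 5; e = 8 − 5 = 3
x=4: ŷ = 1.4 + 1.8·4 = 8.6; e = 4.6 − 8.6 = -4
x=5: ŷ = 1.4 + 1.8·5 = 10.4; e = 13.4 − 10.4 = 3
x=6: ŷ = 1.4 + 1.8·6 = 12.2; e = 6.2 − 12.2 = -6
x=8: ŷ = 1.4 + 1.8·8 = 15.8; e = 20.8 − 15.8 = 5
x=9: ŷ = 1.4 + 1.8·9 = 17.6; e = 16.6 − 17.6 = -1
x=10: ŷ = 1.4 + 1.8·10 = 19.4; e = 19.4 − 19.4 = 0
SSE = 9 + 16 + 9 + 36 + 25 + 1 + 0 = 96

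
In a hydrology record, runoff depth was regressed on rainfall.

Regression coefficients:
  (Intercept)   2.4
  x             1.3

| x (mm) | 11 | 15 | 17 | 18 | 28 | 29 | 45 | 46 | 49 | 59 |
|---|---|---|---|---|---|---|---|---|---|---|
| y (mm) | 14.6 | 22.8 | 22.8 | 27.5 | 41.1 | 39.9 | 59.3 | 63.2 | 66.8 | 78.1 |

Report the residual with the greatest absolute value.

r = 2.3

x=11: ŷ = 2.4 + 1.3·11 = 16.7; r = 14.6 − 16.7 = -2.1
x=15: ŷ = 2.4 + 1.3·15 = 21.9; r = 22.8 − 21.9 = 0.9
x=17: ŷ = 2.4 + 1.3·17 = 24.5; r = 22.8 − 24.5 = -1.7
x=18: ŷ = 2.4 + 1.3·18 = 25.8; r = 27.5 − 25.8 = 1.7
x=28: ŷ = 2.4 + 1.3·28 = 38.8; r = 41.1 − 38.8 = 2.3
x=29: ŷ = 2.4 + 1.3·29 = 40.1; r = 39.9 − 40.1 = -0.2
x=45: ŷ = 2.4 + 1.3·45 = 60.9; r = 59.3 − 60.9 = -1.6
x=46: ŷ = 2.4 + 1.3·46 = 62.2; r = 63.2 − 62.2 = 1
x=49: ŷ = 2.4 + 1.3·49 = 66.1; r = 66.8 − 66.1 = 0.7
x=59: ŷ = 2.4 + 1.3·59 = 79.1; r = 78.1 − 79.1 = -1
Largest |r| is 2.3 at x = 28, residual 2.3.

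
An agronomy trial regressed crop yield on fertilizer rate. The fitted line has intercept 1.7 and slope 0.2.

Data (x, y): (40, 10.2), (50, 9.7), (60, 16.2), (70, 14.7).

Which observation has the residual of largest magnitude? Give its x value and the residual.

x=40: ŷ = 1.7 + 0.2·40 = 9.7; r = 10.2 − 9.7 = 0.5
x=50: ŷ = 1.7 + 0.2·50 = 11.7; r = 9.7 − 11.7 = -2
x=60: ŷ = 1.7 + 0.2·60 = 13.7; r = 16.2 − 13.7 = 2.5
x=70: ŷ = 1.7 + 0.2·70 = 15.7; r = 14.7 − 15.7 = -1
Largest |r| is 2.5 at x = 60, residual 2.5.

x = 60, r = 2.5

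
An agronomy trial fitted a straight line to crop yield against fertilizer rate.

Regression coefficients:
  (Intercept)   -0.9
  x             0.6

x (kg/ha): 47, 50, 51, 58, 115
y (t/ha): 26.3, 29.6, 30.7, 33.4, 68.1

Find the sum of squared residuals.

x=47: ŷ = -0.9 + 0.6·47 = 27.3; e = 26.3 − 27.3 = -1
x=50: ŷ = -0.9 + 0.6·50 = 29.1; e = 29.6 − 29.1 = 0.5
x=51: ŷ = -0.9 + 0.6·51 = 29.7; e = 30.7 − 29.7 = 1
x=58: ŷ = -0.9 + 0.6·58 = 33.9; e = 33.4 − 33.9 = -0.5
x=115: ŷ = -0.9 + 0.6·115 = 68.1; e = 68.1 − 68.1 = 0
SSE = 1 + 0.25 + 1 + 0.25 + 0 = 2.5

SSE = 2.5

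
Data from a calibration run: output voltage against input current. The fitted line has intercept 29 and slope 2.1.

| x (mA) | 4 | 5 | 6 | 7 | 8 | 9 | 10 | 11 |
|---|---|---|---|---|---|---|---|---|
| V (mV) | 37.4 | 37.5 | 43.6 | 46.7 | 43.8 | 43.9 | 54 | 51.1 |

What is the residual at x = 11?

e = -1

ŷ = 29 + 2.1·11 = 52.1
e = 51.1 − 52.1 = -1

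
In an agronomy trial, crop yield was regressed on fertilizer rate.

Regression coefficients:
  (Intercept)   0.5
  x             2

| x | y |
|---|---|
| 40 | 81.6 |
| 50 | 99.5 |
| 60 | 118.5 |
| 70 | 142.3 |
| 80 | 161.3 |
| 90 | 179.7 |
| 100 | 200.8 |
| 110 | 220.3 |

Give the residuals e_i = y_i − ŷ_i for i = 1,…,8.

1.1, -1, -2, 1.8, 0.8, -0.8, 0.3, -0.2

x=40: ŷ = 0.5 + 2·40 = 80.5; e = 81.6 − 80.5 = 1.1
x=50: ŷ = 0.5 + 2·50 = 100.5; e = 99.5 − 100.5 = -1
x=60: ŷ = 0.5 + 2·60 = 120.5; e = 118.5 − 120.5 = -2
x=70: ŷ = 0.5 + 2·70 = 140.5; e = 142.3 − 140.5 = 1.8
x=80: ŷ = 0.5 + 2·80 = 160.5; e = 161.3 − 160.5 = 0.8
x=90: ŷ = 0.5 + 2·90 = 180.5; e = 179.7 − 180.5 = -0.8
x=100: ŷ = 0.5 + 2·100 = 200.5; e = 200.8 − 200.5 = 0.3
x=110: ŷ = 0.5 + 2·110 = 220.5; e = 220.3 − 220.5 = -0.2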